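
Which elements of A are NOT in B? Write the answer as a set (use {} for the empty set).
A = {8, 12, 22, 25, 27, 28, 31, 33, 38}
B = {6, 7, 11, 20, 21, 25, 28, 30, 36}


Set A = {8, 12, 22, 25, 27, 28, 31, 33, 38}
Set B = {6, 7, 11, 20, 21, 25, 28, 30, 36}
Check each element of A against B:
8 ∉ B (include), 12 ∉ B (include), 22 ∉ B (include), 25 ∈ B, 27 ∉ B (include), 28 ∈ B, 31 ∉ B (include), 33 ∉ B (include), 38 ∉ B (include)
Elements of A not in B: {8, 12, 22, 27, 31, 33, 38}

{8, 12, 22, 27, 31, 33, 38}


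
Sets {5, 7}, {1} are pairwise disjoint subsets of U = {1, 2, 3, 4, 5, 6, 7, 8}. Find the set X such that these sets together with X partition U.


U = {1, 2, 3, 4, 5, 6, 7, 8}
Shown blocks: {5, 7}, {1}
A partition's blocks are pairwise disjoint and cover U, so the missing block = U \ (union of shown blocks).
Union of shown blocks: {1, 5, 7}
Missing block = U \ (union) = {2, 3, 4, 6, 8}

{2, 3, 4, 6, 8}


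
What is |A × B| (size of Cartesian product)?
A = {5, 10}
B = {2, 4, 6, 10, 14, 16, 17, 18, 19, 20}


Set A = {5, 10} has 2 elements.
Set B = {2, 4, 6, 10, 14, 16, 17, 18, 19, 20} has 10 elements.
|A × B| = |A| × |B| = 2 × 10 = 20

20


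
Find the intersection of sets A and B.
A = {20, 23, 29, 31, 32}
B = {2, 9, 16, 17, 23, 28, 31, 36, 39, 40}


Set A = {20, 23, 29, 31, 32}
Set B = {2, 9, 16, 17, 23, 28, 31, 36, 39, 40}
A ∩ B includes only elements in both sets.
Check each element of A against B:
20 ✗, 23 ✓, 29 ✗, 31 ✓, 32 ✗
A ∩ B = {23, 31}

{23, 31}


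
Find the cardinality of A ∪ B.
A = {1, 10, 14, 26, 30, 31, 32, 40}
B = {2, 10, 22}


Set A = {1, 10, 14, 26, 30, 31, 32, 40}, |A| = 8
Set B = {2, 10, 22}, |B| = 3
A ∩ B = {10}, |A ∩ B| = 1
|A ∪ B| = |A| + |B| - |A ∩ B| = 8 + 3 - 1 = 10

10


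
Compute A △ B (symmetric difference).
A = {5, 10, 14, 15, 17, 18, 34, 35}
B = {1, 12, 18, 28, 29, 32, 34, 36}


Set A = {5, 10, 14, 15, 17, 18, 34, 35}
Set B = {1, 12, 18, 28, 29, 32, 34, 36}
A △ B = (A \ B) ∪ (B \ A)
Elements in A but not B: {5, 10, 14, 15, 17, 35}
Elements in B but not A: {1, 12, 28, 29, 32, 36}
A △ B = {1, 5, 10, 12, 14, 15, 17, 28, 29, 32, 35, 36}

{1, 5, 10, 12, 14, 15, 17, 28, 29, 32, 35, 36}


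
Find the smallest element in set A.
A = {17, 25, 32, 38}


Set A = {17, 25, 32, 38}
Elements in ascending order: 17, 25, 32, 38
The smallest element is 17.

17


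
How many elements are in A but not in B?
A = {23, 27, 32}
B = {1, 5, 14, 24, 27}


Set A = {23, 27, 32}
Set B = {1, 5, 14, 24, 27}
A \ B = {23, 32}
|A \ B| = 2

2


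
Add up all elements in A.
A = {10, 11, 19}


Set A = {10, 11, 19}
Sum = 10 + 11 + 19 = 40

40


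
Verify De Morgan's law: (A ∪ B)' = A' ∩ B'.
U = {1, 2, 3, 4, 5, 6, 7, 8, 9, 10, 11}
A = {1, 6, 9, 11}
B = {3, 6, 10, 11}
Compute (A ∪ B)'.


U = {1, 2, 3, 4, 5, 6, 7, 8, 9, 10, 11}
A = {1, 6, 9, 11}, B = {3, 6, 10, 11}
A ∪ B = {1, 3, 6, 9, 10, 11}
(A ∪ B)' = U \ (A ∪ B) = {2, 4, 5, 7, 8}
Verification via A' ∩ B': A' = {2, 3, 4, 5, 7, 8, 10}, B' = {1, 2, 4, 5, 7, 8, 9}
A' ∩ B' = {2, 4, 5, 7, 8} ✓

{2, 4, 5, 7, 8}


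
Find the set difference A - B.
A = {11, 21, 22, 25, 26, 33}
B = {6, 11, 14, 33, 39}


Set A = {11, 21, 22, 25, 26, 33}
Set B = {6, 11, 14, 33, 39}
A \ B includes elements in A that are not in B.
Check each element of A:
11 (in B, remove), 21 (not in B, keep), 22 (not in B, keep), 25 (not in B, keep), 26 (not in B, keep), 33 (in B, remove)
A \ B = {21, 22, 25, 26}

{21, 22, 25, 26}


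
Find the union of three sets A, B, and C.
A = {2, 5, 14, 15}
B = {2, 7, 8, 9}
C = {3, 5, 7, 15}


Set A = {2, 5, 14, 15}
Set B = {2, 7, 8, 9}
Set C = {3, 5, 7, 15}
First, A ∪ B = {2, 5, 7, 8, 9, 14, 15}
Then, (A ∪ B) ∪ C = {2, 3, 5, 7, 8, 9, 14, 15}

{2, 3, 5, 7, 8, 9, 14, 15}


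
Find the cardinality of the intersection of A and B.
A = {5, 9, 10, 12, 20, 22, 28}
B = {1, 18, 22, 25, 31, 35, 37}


Set A = {5, 9, 10, 12, 20, 22, 28}
Set B = {1, 18, 22, 25, 31, 35, 37}
A ∩ B = {22}
|A ∩ B| = 1

1


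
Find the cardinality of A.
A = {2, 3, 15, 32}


Set A = {2, 3, 15, 32}
Listing elements: 2, 3, 15, 32
Counting: 4 elements
|A| = 4

4


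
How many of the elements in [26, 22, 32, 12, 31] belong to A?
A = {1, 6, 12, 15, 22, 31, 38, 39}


Set A = {1, 6, 12, 15, 22, 31, 38, 39}
Candidates: [26, 22, 32, 12, 31]
Check each candidate:
26 ∉ A, 22 ∈ A, 32 ∉ A, 12 ∈ A, 31 ∈ A
Count of candidates in A: 3

3


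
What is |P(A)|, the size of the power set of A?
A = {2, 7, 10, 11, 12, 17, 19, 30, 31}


Set A = {2, 7, 10, 11, 12, 17, 19, 30, 31}
|A| = 9
The power set P(A) contains all subsets of A.
|P(A)| = 2^|A| = 2^9 = 512

512


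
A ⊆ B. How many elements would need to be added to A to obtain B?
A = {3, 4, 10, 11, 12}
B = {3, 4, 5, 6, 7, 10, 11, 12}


Set A = {3, 4, 10, 11, 12}, |A| = 5
Set B = {3, 4, 5, 6, 7, 10, 11, 12}, |B| = 8
Since A ⊆ B: B \ A = {5, 6, 7}
|B| - |A| = 8 - 5 = 3

3


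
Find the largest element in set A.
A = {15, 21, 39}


Set A = {15, 21, 39}
Elements in ascending order: 15, 21, 39
The largest element is 39.

39


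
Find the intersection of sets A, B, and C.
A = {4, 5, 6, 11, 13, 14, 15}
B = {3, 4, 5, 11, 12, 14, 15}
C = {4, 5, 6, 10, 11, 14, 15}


Set A = {4, 5, 6, 11, 13, 14, 15}
Set B = {3, 4, 5, 11, 12, 14, 15}
Set C = {4, 5, 6, 10, 11, 14, 15}
First, A ∩ B = {4, 5, 11, 14, 15}
Then, (A ∩ B) ∩ C = {4, 5, 11, 14, 15}

{4, 5, 11, 14, 15}


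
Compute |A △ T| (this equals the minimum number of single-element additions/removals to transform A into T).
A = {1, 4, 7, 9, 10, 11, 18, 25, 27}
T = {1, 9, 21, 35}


Set A = {1, 4, 7, 9, 10, 11, 18, 25, 27}
Set T = {1, 9, 21, 35}
Elements to remove from A (in A, not in T): {4, 7, 10, 11, 18, 25, 27} → 7 removals
Elements to add to A (in T, not in A): {21, 35} → 2 additions
Total edits = 7 + 2 = 9

9


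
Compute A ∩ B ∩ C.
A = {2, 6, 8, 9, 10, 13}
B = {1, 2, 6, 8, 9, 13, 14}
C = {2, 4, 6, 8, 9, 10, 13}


Set A = {2, 6, 8, 9, 10, 13}
Set B = {1, 2, 6, 8, 9, 13, 14}
Set C = {2, 4, 6, 8, 9, 10, 13}
First, A ∩ B = {2, 6, 8, 9, 13}
Then, (A ∩ B) ∩ C = {2, 6, 8, 9, 13}

{2, 6, 8, 9, 13}


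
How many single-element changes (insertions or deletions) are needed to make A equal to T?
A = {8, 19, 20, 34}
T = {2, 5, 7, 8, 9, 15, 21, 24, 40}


Set A = {8, 19, 20, 34}
Set T = {2, 5, 7, 8, 9, 15, 21, 24, 40}
Elements to remove from A (in A, not in T): {19, 20, 34} → 3 removals
Elements to add to A (in T, not in A): {2, 5, 7, 9, 15, 21, 24, 40} → 8 additions
Total edits = 3 + 8 = 11

11


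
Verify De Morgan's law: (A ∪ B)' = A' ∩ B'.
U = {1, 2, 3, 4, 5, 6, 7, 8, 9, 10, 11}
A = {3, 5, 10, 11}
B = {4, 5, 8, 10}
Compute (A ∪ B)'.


U = {1, 2, 3, 4, 5, 6, 7, 8, 9, 10, 11}
A = {3, 5, 10, 11}, B = {4, 5, 8, 10}
A ∪ B = {3, 4, 5, 8, 10, 11}
(A ∪ B)' = U \ (A ∪ B) = {1, 2, 6, 7, 9}
Verification via A' ∩ B': A' = {1, 2, 4, 6, 7, 8, 9}, B' = {1, 2, 3, 6, 7, 9, 11}
A' ∩ B' = {1, 2, 6, 7, 9} ✓

{1, 2, 6, 7, 9}


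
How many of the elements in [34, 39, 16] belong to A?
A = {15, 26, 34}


Set A = {15, 26, 34}
Candidates: [34, 39, 16]
Check each candidate:
34 ∈ A, 39 ∉ A, 16 ∉ A
Count of candidates in A: 1

1


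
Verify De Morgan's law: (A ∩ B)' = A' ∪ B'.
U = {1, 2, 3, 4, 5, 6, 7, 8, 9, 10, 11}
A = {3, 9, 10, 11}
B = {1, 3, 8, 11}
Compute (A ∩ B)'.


U = {1, 2, 3, 4, 5, 6, 7, 8, 9, 10, 11}
A = {3, 9, 10, 11}, B = {1, 3, 8, 11}
A ∩ B = {3, 11}
(A ∩ B)' = U \ (A ∩ B) = {1, 2, 4, 5, 6, 7, 8, 9, 10}
Verification via A' ∪ B': A' = {1, 2, 4, 5, 6, 7, 8}, B' = {2, 4, 5, 6, 7, 9, 10}
A' ∪ B' = {1, 2, 4, 5, 6, 7, 8, 9, 10} ✓

{1, 2, 4, 5, 6, 7, 8, 9, 10}


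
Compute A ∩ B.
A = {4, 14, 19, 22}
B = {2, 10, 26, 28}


Set A = {4, 14, 19, 22}
Set B = {2, 10, 26, 28}
A ∩ B includes only elements in both sets.
Check each element of A against B:
4 ✗, 14 ✗, 19 ✗, 22 ✗
A ∩ B = {}

{}


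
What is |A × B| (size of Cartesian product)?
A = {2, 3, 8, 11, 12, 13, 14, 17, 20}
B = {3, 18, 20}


Set A = {2, 3, 8, 11, 12, 13, 14, 17, 20} has 9 elements.
Set B = {3, 18, 20} has 3 elements.
|A × B| = |A| × |B| = 9 × 3 = 27

27


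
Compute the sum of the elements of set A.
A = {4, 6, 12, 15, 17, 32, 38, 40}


Set A = {4, 6, 12, 15, 17, 32, 38, 40}
Sum = 4 + 6 + 12 + 15 + 17 + 32 + 38 + 40 = 164

164


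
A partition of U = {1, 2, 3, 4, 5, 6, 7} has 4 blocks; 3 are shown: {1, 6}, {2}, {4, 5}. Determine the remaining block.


U = {1, 2, 3, 4, 5, 6, 7}
Shown blocks: {1, 6}, {2}, {4, 5}
A partition's blocks are pairwise disjoint and cover U, so the missing block = U \ (union of shown blocks).
Union of shown blocks: {1, 2, 4, 5, 6}
Missing block = U \ (union) = {3, 7}

{3, 7}


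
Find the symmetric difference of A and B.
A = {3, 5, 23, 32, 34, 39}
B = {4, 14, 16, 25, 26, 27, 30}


Set A = {3, 5, 23, 32, 34, 39}
Set B = {4, 14, 16, 25, 26, 27, 30}
A △ B = (A \ B) ∪ (B \ A)
Elements in A but not B: {3, 5, 23, 32, 34, 39}
Elements in B but not A: {4, 14, 16, 25, 26, 27, 30}
A △ B = {3, 4, 5, 14, 16, 23, 25, 26, 27, 30, 32, 34, 39}

{3, 4, 5, 14, 16, 23, 25, 26, 27, 30, 32, 34, 39}


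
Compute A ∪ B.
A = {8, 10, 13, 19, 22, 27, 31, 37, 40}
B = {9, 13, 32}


Set A = {8, 10, 13, 19, 22, 27, 31, 37, 40}
Set B = {9, 13, 32}
A ∪ B includes all elements in either set.
Elements from A: {8, 10, 13, 19, 22, 27, 31, 37, 40}
Elements from B not already included: {9, 32}
A ∪ B = {8, 9, 10, 13, 19, 22, 27, 31, 32, 37, 40}

{8, 9, 10, 13, 19, 22, 27, 31, 32, 37, 40}


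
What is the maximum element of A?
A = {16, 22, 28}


Set A = {16, 22, 28}
Elements in ascending order: 16, 22, 28
The largest element is 28.

28


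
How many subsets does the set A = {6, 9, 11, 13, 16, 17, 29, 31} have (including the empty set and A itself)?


Set A = {6, 9, 11, 13, 16, 17, 29, 31}
|A| = 8
The power set P(A) contains all subsets of A.
|P(A)| = 2^|A| = 2^8 = 256

256


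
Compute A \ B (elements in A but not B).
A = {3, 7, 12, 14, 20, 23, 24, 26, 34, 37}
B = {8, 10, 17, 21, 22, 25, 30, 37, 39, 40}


Set A = {3, 7, 12, 14, 20, 23, 24, 26, 34, 37}
Set B = {8, 10, 17, 21, 22, 25, 30, 37, 39, 40}
A \ B includes elements in A that are not in B.
Check each element of A:
3 (not in B, keep), 7 (not in B, keep), 12 (not in B, keep), 14 (not in B, keep), 20 (not in B, keep), 23 (not in B, keep), 24 (not in B, keep), 26 (not in B, keep), 34 (not in B, keep), 37 (in B, remove)
A \ B = {3, 7, 12, 14, 20, 23, 24, 26, 34}

{3, 7, 12, 14, 20, 23, 24, 26, 34}


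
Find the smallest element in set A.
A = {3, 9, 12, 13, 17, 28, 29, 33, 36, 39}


Set A = {3, 9, 12, 13, 17, 28, 29, 33, 36, 39}
Elements in ascending order: 3, 9, 12, 13, 17, 28, 29, 33, 36, 39
The smallest element is 3.

3


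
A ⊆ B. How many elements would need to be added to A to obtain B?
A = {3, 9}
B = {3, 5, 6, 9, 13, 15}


Set A = {3, 9}, |A| = 2
Set B = {3, 5, 6, 9, 13, 15}, |B| = 6
Since A ⊆ B: B \ A = {5, 6, 13, 15}
|B| - |A| = 6 - 2 = 4

4


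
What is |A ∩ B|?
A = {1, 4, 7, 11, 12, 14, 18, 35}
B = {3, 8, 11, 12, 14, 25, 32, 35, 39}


Set A = {1, 4, 7, 11, 12, 14, 18, 35}
Set B = {3, 8, 11, 12, 14, 25, 32, 35, 39}
A ∩ B = {11, 12, 14, 35}
|A ∩ B| = 4

4


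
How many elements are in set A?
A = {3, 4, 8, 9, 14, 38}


Set A = {3, 4, 8, 9, 14, 38}
Listing elements: 3, 4, 8, 9, 14, 38
Counting: 6 elements
|A| = 6

6


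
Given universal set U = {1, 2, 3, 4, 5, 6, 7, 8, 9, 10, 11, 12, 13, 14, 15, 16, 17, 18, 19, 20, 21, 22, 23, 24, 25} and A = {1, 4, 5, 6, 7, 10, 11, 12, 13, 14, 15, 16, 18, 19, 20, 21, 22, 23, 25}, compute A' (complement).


Universal set U = {1, 2, 3, 4, 5, 6, 7, 8, 9, 10, 11, 12, 13, 14, 15, 16, 17, 18, 19, 20, 21, 22, 23, 24, 25}
Set A = {1, 4, 5, 6, 7, 10, 11, 12, 13, 14, 15, 16, 18, 19, 20, 21, 22, 23, 25}
A' = U \ A = elements in U but not in A
Checking each element of U:
1 (in A, exclude), 2 (not in A, include), 3 (not in A, include), 4 (in A, exclude), 5 (in A, exclude), 6 (in A, exclude), 7 (in A, exclude), 8 (not in A, include), 9 (not in A, include), 10 (in A, exclude), 11 (in A, exclude), 12 (in A, exclude), 13 (in A, exclude), 14 (in A, exclude), 15 (in A, exclude), 16 (in A, exclude), 17 (not in A, include), 18 (in A, exclude), 19 (in A, exclude), 20 (in A, exclude), 21 (in A, exclude), 22 (in A, exclude), 23 (in A, exclude), 24 (not in A, include), 25 (in A, exclude)
A' = {2, 3, 8, 9, 17, 24}

{2, 3, 8, 9, 17, 24}


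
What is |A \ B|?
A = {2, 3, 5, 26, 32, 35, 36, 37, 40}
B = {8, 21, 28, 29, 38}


Set A = {2, 3, 5, 26, 32, 35, 36, 37, 40}
Set B = {8, 21, 28, 29, 38}
A \ B = {2, 3, 5, 26, 32, 35, 36, 37, 40}
|A \ B| = 9

9


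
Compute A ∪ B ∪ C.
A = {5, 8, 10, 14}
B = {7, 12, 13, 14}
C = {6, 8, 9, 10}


Set A = {5, 8, 10, 14}
Set B = {7, 12, 13, 14}
Set C = {6, 8, 9, 10}
First, A ∪ B = {5, 7, 8, 10, 12, 13, 14}
Then, (A ∪ B) ∪ C = {5, 6, 7, 8, 9, 10, 12, 13, 14}

{5, 6, 7, 8, 9, 10, 12, 13, 14}


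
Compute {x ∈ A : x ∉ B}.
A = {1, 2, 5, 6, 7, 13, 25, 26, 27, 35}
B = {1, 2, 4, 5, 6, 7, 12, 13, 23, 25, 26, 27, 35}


Set A = {1, 2, 5, 6, 7, 13, 25, 26, 27, 35}
Set B = {1, 2, 4, 5, 6, 7, 12, 13, 23, 25, 26, 27, 35}
Check each element of A against B:
1 ∈ B, 2 ∈ B, 5 ∈ B, 6 ∈ B, 7 ∈ B, 13 ∈ B, 25 ∈ B, 26 ∈ B, 27 ∈ B, 35 ∈ B
Elements of A not in B: {}

{}


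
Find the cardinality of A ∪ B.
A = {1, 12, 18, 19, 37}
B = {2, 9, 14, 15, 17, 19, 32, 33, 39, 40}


Set A = {1, 12, 18, 19, 37}, |A| = 5
Set B = {2, 9, 14, 15, 17, 19, 32, 33, 39, 40}, |B| = 10
A ∩ B = {19}, |A ∩ B| = 1
|A ∪ B| = |A| + |B| - |A ∩ B| = 5 + 10 - 1 = 14

14


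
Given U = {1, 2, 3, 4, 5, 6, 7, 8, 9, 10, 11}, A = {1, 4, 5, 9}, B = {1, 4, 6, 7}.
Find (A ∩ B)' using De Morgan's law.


U = {1, 2, 3, 4, 5, 6, 7, 8, 9, 10, 11}
A = {1, 4, 5, 9}, B = {1, 4, 6, 7}
A ∩ B = {1, 4}
(A ∩ B)' = U \ (A ∩ B) = {2, 3, 5, 6, 7, 8, 9, 10, 11}
Verification via A' ∪ B': A' = {2, 3, 6, 7, 8, 10, 11}, B' = {2, 3, 5, 8, 9, 10, 11}
A' ∪ B' = {2, 3, 5, 6, 7, 8, 9, 10, 11} ✓

{2, 3, 5, 6, 7, 8, 9, 10, 11}


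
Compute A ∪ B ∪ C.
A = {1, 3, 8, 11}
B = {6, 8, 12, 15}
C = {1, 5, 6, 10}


Set A = {1, 3, 8, 11}
Set B = {6, 8, 12, 15}
Set C = {1, 5, 6, 10}
First, A ∪ B = {1, 3, 6, 8, 11, 12, 15}
Then, (A ∪ B) ∪ C = {1, 3, 5, 6, 8, 10, 11, 12, 15}

{1, 3, 5, 6, 8, 10, 11, 12, 15}


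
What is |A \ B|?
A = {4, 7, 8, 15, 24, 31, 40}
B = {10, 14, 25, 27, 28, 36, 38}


Set A = {4, 7, 8, 15, 24, 31, 40}
Set B = {10, 14, 25, 27, 28, 36, 38}
A \ B = {4, 7, 8, 15, 24, 31, 40}
|A \ B| = 7

7


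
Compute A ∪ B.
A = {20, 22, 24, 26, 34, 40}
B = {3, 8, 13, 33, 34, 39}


Set A = {20, 22, 24, 26, 34, 40}
Set B = {3, 8, 13, 33, 34, 39}
A ∪ B includes all elements in either set.
Elements from A: {20, 22, 24, 26, 34, 40}
Elements from B not already included: {3, 8, 13, 33, 39}
A ∪ B = {3, 8, 13, 20, 22, 24, 26, 33, 34, 39, 40}

{3, 8, 13, 20, 22, 24, 26, 33, 34, 39, 40}


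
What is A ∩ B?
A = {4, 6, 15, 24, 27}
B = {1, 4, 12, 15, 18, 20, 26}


Set A = {4, 6, 15, 24, 27}
Set B = {1, 4, 12, 15, 18, 20, 26}
A ∩ B includes only elements in both sets.
Check each element of A against B:
4 ✓, 6 ✗, 15 ✓, 24 ✗, 27 ✗
A ∩ B = {4, 15}

{4, 15}


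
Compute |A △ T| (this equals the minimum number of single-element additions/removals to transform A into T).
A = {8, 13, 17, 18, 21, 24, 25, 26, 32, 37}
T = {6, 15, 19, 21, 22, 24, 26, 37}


Set A = {8, 13, 17, 18, 21, 24, 25, 26, 32, 37}
Set T = {6, 15, 19, 21, 22, 24, 26, 37}
Elements to remove from A (in A, not in T): {8, 13, 17, 18, 25, 32} → 6 removals
Elements to add to A (in T, not in A): {6, 15, 19, 22} → 4 additions
Total edits = 6 + 4 = 10

10


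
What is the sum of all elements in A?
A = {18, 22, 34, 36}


Set A = {18, 22, 34, 36}
Sum = 18 + 22 + 34 + 36 = 110

110


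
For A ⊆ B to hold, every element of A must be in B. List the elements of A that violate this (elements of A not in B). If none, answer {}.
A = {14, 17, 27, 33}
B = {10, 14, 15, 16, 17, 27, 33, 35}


Set A = {14, 17, 27, 33}
Set B = {10, 14, 15, 16, 17, 27, 33, 35}
Check each element of A against B:
14 ∈ B, 17 ∈ B, 27 ∈ B, 33 ∈ B
Elements of A not in B: {}

{}


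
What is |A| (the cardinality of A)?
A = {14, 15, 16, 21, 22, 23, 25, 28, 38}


Set A = {14, 15, 16, 21, 22, 23, 25, 28, 38}
Listing elements: 14, 15, 16, 21, 22, 23, 25, 28, 38
Counting: 9 elements
|A| = 9

9


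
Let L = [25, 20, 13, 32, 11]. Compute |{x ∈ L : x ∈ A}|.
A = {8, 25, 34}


Set A = {8, 25, 34}
Candidates: [25, 20, 13, 32, 11]
Check each candidate:
25 ∈ A, 20 ∉ A, 13 ∉ A, 32 ∉ A, 11 ∉ A
Count of candidates in A: 1

1


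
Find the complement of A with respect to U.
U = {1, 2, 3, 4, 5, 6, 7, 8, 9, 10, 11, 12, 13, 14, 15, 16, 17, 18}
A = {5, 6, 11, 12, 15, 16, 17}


Universal set U = {1, 2, 3, 4, 5, 6, 7, 8, 9, 10, 11, 12, 13, 14, 15, 16, 17, 18}
Set A = {5, 6, 11, 12, 15, 16, 17}
A' = U \ A = elements in U but not in A
Checking each element of U:
1 (not in A, include), 2 (not in A, include), 3 (not in A, include), 4 (not in A, include), 5 (in A, exclude), 6 (in A, exclude), 7 (not in A, include), 8 (not in A, include), 9 (not in A, include), 10 (not in A, include), 11 (in A, exclude), 12 (in A, exclude), 13 (not in A, include), 14 (not in A, include), 15 (in A, exclude), 16 (in A, exclude), 17 (in A, exclude), 18 (not in A, include)
A' = {1, 2, 3, 4, 7, 8, 9, 10, 13, 14, 18}

{1, 2, 3, 4, 7, 8, 9, 10, 13, 14, 18}


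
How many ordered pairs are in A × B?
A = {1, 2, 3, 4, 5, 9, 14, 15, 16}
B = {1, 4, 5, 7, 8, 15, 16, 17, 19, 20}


Set A = {1, 2, 3, 4, 5, 9, 14, 15, 16} has 9 elements.
Set B = {1, 4, 5, 7, 8, 15, 16, 17, 19, 20} has 10 elements.
|A × B| = |A| × |B| = 9 × 10 = 90

90


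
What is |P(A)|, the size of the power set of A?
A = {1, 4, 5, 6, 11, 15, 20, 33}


Set A = {1, 4, 5, 6, 11, 15, 20, 33}
|A| = 8
The power set P(A) contains all subsets of A.
|P(A)| = 2^|A| = 2^8 = 256

256


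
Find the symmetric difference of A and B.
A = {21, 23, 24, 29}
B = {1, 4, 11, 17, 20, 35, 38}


Set A = {21, 23, 24, 29}
Set B = {1, 4, 11, 17, 20, 35, 38}
A △ B = (A \ B) ∪ (B \ A)
Elements in A but not B: {21, 23, 24, 29}
Elements in B but not A: {1, 4, 11, 17, 20, 35, 38}
A △ B = {1, 4, 11, 17, 20, 21, 23, 24, 29, 35, 38}

{1, 4, 11, 17, 20, 21, 23, 24, 29, 35, 38}


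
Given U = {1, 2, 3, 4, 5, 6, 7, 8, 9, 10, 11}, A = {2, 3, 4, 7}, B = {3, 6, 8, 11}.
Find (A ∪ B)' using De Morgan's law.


U = {1, 2, 3, 4, 5, 6, 7, 8, 9, 10, 11}
A = {2, 3, 4, 7}, B = {3, 6, 8, 11}
A ∪ B = {2, 3, 4, 6, 7, 8, 11}
(A ∪ B)' = U \ (A ∪ B) = {1, 5, 9, 10}
Verification via A' ∩ B': A' = {1, 5, 6, 8, 9, 10, 11}, B' = {1, 2, 4, 5, 7, 9, 10}
A' ∩ B' = {1, 5, 9, 10} ✓

{1, 5, 9, 10}


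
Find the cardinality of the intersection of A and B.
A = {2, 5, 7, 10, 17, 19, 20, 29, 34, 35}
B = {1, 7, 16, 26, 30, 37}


Set A = {2, 5, 7, 10, 17, 19, 20, 29, 34, 35}
Set B = {1, 7, 16, 26, 30, 37}
A ∩ B = {7}
|A ∩ B| = 1

1


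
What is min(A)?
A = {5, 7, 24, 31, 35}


Set A = {5, 7, 24, 31, 35}
Elements in ascending order: 5, 7, 24, 31, 35
The smallest element is 5.

5


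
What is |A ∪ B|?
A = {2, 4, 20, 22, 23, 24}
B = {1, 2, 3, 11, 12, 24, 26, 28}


Set A = {2, 4, 20, 22, 23, 24}, |A| = 6
Set B = {1, 2, 3, 11, 12, 24, 26, 28}, |B| = 8
A ∩ B = {2, 24}, |A ∩ B| = 2
|A ∪ B| = |A| + |B| - |A ∩ B| = 6 + 8 - 2 = 12

12


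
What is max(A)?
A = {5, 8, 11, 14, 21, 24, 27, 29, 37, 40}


Set A = {5, 8, 11, 14, 21, 24, 27, 29, 37, 40}
Elements in ascending order: 5, 8, 11, 14, 21, 24, 27, 29, 37, 40
The largest element is 40.

40


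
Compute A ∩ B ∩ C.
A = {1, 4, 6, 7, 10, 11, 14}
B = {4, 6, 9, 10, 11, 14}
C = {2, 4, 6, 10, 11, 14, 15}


Set A = {1, 4, 6, 7, 10, 11, 14}
Set B = {4, 6, 9, 10, 11, 14}
Set C = {2, 4, 6, 10, 11, 14, 15}
First, A ∩ B = {4, 6, 10, 11, 14}
Then, (A ∩ B) ∩ C = {4, 6, 10, 11, 14}

{4, 6, 10, 11, 14}


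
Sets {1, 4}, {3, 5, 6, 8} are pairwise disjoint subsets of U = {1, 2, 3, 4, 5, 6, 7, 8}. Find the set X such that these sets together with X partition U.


U = {1, 2, 3, 4, 5, 6, 7, 8}
Shown blocks: {1, 4}, {3, 5, 6, 8}
A partition's blocks are pairwise disjoint and cover U, so the missing block = U \ (union of shown blocks).
Union of shown blocks: {1, 3, 4, 5, 6, 8}
Missing block = U \ (union) = {2, 7}

{2, 7}


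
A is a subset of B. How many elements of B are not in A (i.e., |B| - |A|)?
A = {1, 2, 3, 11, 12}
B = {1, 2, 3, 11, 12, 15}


Set A = {1, 2, 3, 11, 12}, |A| = 5
Set B = {1, 2, 3, 11, 12, 15}, |B| = 6
Since A ⊆ B: B \ A = {15}
|B| - |A| = 6 - 5 = 1

1


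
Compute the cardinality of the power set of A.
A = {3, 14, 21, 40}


Set A = {3, 14, 21, 40}
|A| = 4
The power set P(A) contains all subsets of A.
|P(A)| = 2^|A| = 2^4 = 16

16


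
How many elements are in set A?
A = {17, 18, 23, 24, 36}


Set A = {17, 18, 23, 24, 36}
Listing elements: 17, 18, 23, 24, 36
Counting: 5 elements
|A| = 5

5


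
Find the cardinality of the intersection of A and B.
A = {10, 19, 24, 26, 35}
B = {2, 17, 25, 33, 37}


Set A = {10, 19, 24, 26, 35}
Set B = {2, 17, 25, 33, 37}
A ∩ B = {}
|A ∩ B| = 0

0


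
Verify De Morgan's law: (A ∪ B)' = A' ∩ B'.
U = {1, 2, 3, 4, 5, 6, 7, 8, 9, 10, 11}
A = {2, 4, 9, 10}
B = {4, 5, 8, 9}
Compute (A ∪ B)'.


U = {1, 2, 3, 4, 5, 6, 7, 8, 9, 10, 11}
A = {2, 4, 9, 10}, B = {4, 5, 8, 9}
A ∪ B = {2, 4, 5, 8, 9, 10}
(A ∪ B)' = U \ (A ∪ B) = {1, 3, 6, 7, 11}
Verification via A' ∩ B': A' = {1, 3, 5, 6, 7, 8, 11}, B' = {1, 2, 3, 6, 7, 10, 11}
A' ∩ B' = {1, 3, 6, 7, 11} ✓

{1, 3, 6, 7, 11}


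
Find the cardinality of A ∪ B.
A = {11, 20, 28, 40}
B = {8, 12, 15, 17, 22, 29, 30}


Set A = {11, 20, 28, 40}, |A| = 4
Set B = {8, 12, 15, 17, 22, 29, 30}, |B| = 7
A ∩ B = {}, |A ∩ B| = 0
|A ∪ B| = |A| + |B| - |A ∩ B| = 4 + 7 - 0 = 11

11


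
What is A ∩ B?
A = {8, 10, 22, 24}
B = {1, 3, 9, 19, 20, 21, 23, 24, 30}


Set A = {8, 10, 22, 24}
Set B = {1, 3, 9, 19, 20, 21, 23, 24, 30}
A ∩ B includes only elements in both sets.
Check each element of A against B:
8 ✗, 10 ✗, 22 ✗, 24 ✓
A ∩ B = {24}

{24}


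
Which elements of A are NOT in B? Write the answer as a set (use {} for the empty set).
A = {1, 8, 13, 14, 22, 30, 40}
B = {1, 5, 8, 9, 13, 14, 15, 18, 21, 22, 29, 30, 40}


Set A = {1, 8, 13, 14, 22, 30, 40}
Set B = {1, 5, 8, 9, 13, 14, 15, 18, 21, 22, 29, 30, 40}
Check each element of A against B:
1 ∈ B, 8 ∈ B, 13 ∈ B, 14 ∈ B, 22 ∈ B, 30 ∈ B, 40 ∈ B
Elements of A not in B: {}

{}


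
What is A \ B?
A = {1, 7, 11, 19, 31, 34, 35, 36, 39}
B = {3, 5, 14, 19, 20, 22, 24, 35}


Set A = {1, 7, 11, 19, 31, 34, 35, 36, 39}
Set B = {3, 5, 14, 19, 20, 22, 24, 35}
A \ B includes elements in A that are not in B.
Check each element of A:
1 (not in B, keep), 7 (not in B, keep), 11 (not in B, keep), 19 (in B, remove), 31 (not in B, keep), 34 (not in B, keep), 35 (in B, remove), 36 (not in B, keep), 39 (not in B, keep)
A \ B = {1, 7, 11, 31, 34, 36, 39}

{1, 7, 11, 31, 34, 36, 39}


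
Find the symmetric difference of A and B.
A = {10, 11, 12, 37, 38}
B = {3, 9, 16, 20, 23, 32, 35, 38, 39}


Set A = {10, 11, 12, 37, 38}
Set B = {3, 9, 16, 20, 23, 32, 35, 38, 39}
A △ B = (A \ B) ∪ (B \ A)
Elements in A but not B: {10, 11, 12, 37}
Elements in B but not A: {3, 9, 16, 20, 23, 32, 35, 39}
A △ B = {3, 9, 10, 11, 12, 16, 20, 23, 32, 35, 37, 39}

{3, 9, 10, 11, 12, 16, 20, 23, 32, 35, 37, 39}


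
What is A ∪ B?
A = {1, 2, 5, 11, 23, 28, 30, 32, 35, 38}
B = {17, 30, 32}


Set A = {1, 2, 5, 11, 23, 28, 30, 32, 35, 38}
Set B = {17, 30, 32}
A ∪ B includes all elements in either set.
Elements from A: {1, 2, 5, 11, 23, 28, 30, 32, 35, 38}
Elements from B not already included: {17}
A ∪ B = {1, 2, 5, 11, 17, 23, 28, 30, 32, 35, 38}

{1, 2, 5, 11, 17, 23, 28, 30, 32, 35, 38}


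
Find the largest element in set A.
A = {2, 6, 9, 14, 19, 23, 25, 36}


Set A = {2, 6, 9, 14, 19, 23, 25, 36}
Elements in ascending order: 2, 6, 9, 14, 19, 23, 25, 36
The largest element is 36.

36


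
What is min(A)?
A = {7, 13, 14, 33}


Set A = {7, 13, 14, 33}
Elements in ascending order: 7, 13, 14, 33
The smallest element is 7.

7


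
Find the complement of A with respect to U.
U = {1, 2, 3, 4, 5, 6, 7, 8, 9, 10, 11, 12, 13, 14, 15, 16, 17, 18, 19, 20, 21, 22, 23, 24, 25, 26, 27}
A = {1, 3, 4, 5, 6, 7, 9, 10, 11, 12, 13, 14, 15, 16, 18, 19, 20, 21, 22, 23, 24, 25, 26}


Universal set U = {1, 2, 3, 4, 5, 6, 7, 8, 9, 10, 11, 12, 13, 14, 15, 16, 17, 18, 19, 20, 21, 22, 23, 24, 25, 26, 27}
Set A = {1, 3, 4, 5, 6, 7, 9, 10, 11, 12, 13, 14, 15, 16, 18, 19, 20, 21, 22, 23, 24, 25, 26}
A' = U \ A = elements in U but not in A
Checking each element of U:
1 (in A, exclude), 2 (not in A, include), 3 (in A, exclude), 4 (in A, exclude), 5 (in A, exclude), 6 (in A, exclude), 7 (in A, exclude), 8 (not in A, include), 9 (in A, exclude), 10 (in A, exclude), 11 (in A, exclude), 12 (in A, exclude), 13 (in A, exclude), 14 (in A, exclude), 15 (in A, exclude), 16 (in A, exclude), 17 (not in A, include), 18 (in A, exclude), 19 (in A, exclude), 20 (in A, exclude), 21 (in A, exclude), 22 (in A, exclude), 23 (in A, exclude), 24 (in A, exclude), 25 (in A, exclude), 26 (in A, exclude), 27 (not in A, include)
A' = {2, 8, 17, 27}

{2, 8, 17, 27}


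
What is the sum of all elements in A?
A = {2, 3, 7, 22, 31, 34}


Set A = {2, 3, 7, 22, 31, 34}
Sum = 2 + 3 + 7 + 22 + 31 + 34 = 99

99


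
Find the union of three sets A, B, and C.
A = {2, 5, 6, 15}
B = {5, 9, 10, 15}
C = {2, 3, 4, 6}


Set A = {2, 5, 6, 15}
Set B = {5, 9, 10, 15}
Set C = {2, 3, 4, 6}
First, A ∪ B = {2, 5, 6, 9, 10, 15}
Then, (A ∪ B) ∪ C = {2, 3, 4, 5, 6, 9, 10, 15}

{2, 3, 4, 5, 6, 9, 10, 15}


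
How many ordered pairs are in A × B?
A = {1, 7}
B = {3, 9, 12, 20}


Set A = {1, 7} has 2 elements.
Set B = {3, 9, 12, 20} has 4 elements.
|A × B| = |A| × |B| = 2 × 4 = 8

8


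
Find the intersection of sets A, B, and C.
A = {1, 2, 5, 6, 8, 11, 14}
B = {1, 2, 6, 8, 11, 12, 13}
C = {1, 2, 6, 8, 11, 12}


Set A = {1, 2, 5, 6, 8, 11, 14}
Set B = {1, 2, 6, 8, 11, 12, 13}
Set C = {1, 2, 6, 8, 11, 12}
First, A ∩ B = {1, 2, 6, 8, 11}
Then, (A ∩ B) ∩ C = {1, 2, 6, 8, 11}

{1, 2, 6, 8, 11}


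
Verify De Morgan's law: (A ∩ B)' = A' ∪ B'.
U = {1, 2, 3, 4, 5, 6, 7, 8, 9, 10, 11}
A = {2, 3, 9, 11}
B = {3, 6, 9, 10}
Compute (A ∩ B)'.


U = {1, 2, 3, 4, 5, 6, 7, 8, 9, 10, 11}
A = {2, 3, 9, 11}, B = {3, 6, 9, 10}
A ∩ B = {3, 9}
(A ∩ B)' = U \ (A ∩ B) = {1, 2, 4, 5, 6, 7, 8, 10, 11}
Verification via A' ∪ B': A' = {1, 4, 5, 6, 7, 8, 10}, B' = {1, 2, 4, 5, 7, 8, 11}
A' ∪ B' = {1, 2, 4, 5, 6, 7, 8, 10, 11} ✓

{1, 2, 4, 5, 6, 7, 8, 10, 11}


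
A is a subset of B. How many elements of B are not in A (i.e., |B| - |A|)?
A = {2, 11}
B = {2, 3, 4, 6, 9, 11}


Set A = {2, 11}, |A| = 2
Set B = {2, 3, 4, 6, 9, 11}, |B| = 6
Since A ⊆ B: B \ A = {3, 4, 6, 9}
|B| - |A| = 6 - 2 = 4

4


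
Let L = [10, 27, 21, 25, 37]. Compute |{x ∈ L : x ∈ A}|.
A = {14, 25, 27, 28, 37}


Set A = {14, 25, 27, 28, 37}
Candidates: [10, 27, 21, 25, 37]
Check each candidate:
10 ∉ A, 27 ∈ A, 21 ∉ A, 25 ∈ A, 37 ∈ A
Count of candidates in A: 3

3


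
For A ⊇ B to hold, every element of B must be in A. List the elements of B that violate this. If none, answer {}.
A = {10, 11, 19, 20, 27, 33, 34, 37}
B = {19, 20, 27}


Set A = {10, 11, 19, 20, 27, 33, 34, 37}
Set B = {19, 20, 27}
Check each element of B against A:
19 ∈ A, 20 ∈ A, 27 ∈ A
Elements of B not in A: {}

{}


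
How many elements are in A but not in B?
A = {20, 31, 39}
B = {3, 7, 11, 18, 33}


Set A = {20, 31, 39}
Set B = {3, 7, 11, 18, 33}
A \ B = {20, 31, 39}
|A \ B| = 3

3


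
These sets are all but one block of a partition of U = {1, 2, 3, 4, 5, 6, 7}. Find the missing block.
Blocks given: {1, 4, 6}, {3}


U = {1, 2, 3, 4, 5, 6, 7}
Shown blocks: {1, 4, 6}, {3}
A partition's blocks are pairwise disjoint and cover U, so the missing block = U \ (union of shown blocks).
Union of shown blocks: {1, 3, 4, 6}
Missing block = U \ (union) = {2, 5, 7}

{2, 5, 7}


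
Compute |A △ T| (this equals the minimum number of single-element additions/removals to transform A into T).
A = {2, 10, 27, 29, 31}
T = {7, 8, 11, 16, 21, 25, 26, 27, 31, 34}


Set A = {2, 10, 27, 29, 31}
Set T = {7, 8, 11, 16, 21, 25, 26, 27, 31, 34}
Elements to remove from A (in A, not in T): {2, 10, 29} → 3 removals
Elements to add to A (in T, not in A): {7, 8, 11, 16, 21, 25, 26, 34} → 8 additions
Total edits = 3 + 8 = 11

11


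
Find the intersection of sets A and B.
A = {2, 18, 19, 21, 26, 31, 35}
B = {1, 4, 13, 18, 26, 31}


Set A = {2, 18, 19, 21, 26, 31, 35}
Set B = {1, 4, 13, 18, 26, 31}
A ∩ B includes only elements in both sets.
Check each element of A against B:
2 ✗, 18 ✓, 19 ✗, 21 ✗, 26 ✓, 31 ✓, 35 ✗
A ∩ B = {18, 26, 31}

{18, 26, 31}


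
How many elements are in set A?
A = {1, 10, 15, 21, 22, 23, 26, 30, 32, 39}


Set A = {1, 10, 15, 21, 22, 23, 26, 30, 32, 39}
Listing elements: 1, 10, 15, 21, 22, 23, 26, 30, 32, 39
Counting: 10 elements
|A| = 10

10


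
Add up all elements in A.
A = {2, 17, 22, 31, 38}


Set A = {2, 17, 22, 31, 38}
Sum = 2 + 17 + 22 + 31 + 38 = 110

110


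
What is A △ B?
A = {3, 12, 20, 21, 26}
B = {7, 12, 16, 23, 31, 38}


Set A = {3, 12, 20, 21, 26}
Set B = {7, 12, 16, 23, 31, 38}
A △ B = (A \ B) ∪ (B \ A)
Elements in A but not B: {3, 20, 21, 26}
Elements in B but not A: {7, 16, 23, 31, 38}
A △ B = {3, 7, 16, 20, 21, 23, 26, 31, 38}

{3, 7, 16, 20, 21, 23, 26, 31, 38}


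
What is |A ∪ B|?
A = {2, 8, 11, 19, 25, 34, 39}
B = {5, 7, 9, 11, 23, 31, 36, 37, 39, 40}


Set A = {2, 8, 11, 19, 25, 34, 39}, |A| = 7
Set B = {5, 7, 9, 11, 23, 31, 36, 37, 39, 40}, |B| = 10
A ∩ B = {11, 39}, |A ∩ B| = 2
|A ∪ B| = |A| + |B| - |A ∩ B| = 7 + 10 - 2 = 15

15


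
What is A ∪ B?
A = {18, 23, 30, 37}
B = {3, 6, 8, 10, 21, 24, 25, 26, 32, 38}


Set A = {18, 23, 30, 37}
Set B = {3, 6, 8, 10, 21, 24, 25, 26, 32, 38}
A ∪ B includes all elements in either set.
Elements from A: {18, 23, 30, 37}
Elements from B not already included: {3, 6, 8, 10, 21, 24, 25, 26, 32, 38}
A ∪ B = {3, 6, 8, 10, 18, 21, 23, 24, 25, 26, 30, 32, 37, 38}

{3, 6, 8, 10, 18, 21, 23, 24, 25, 26, 30, 32, 37, 38}


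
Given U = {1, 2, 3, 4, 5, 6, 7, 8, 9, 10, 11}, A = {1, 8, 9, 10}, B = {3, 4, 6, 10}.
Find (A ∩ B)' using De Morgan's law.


U = {1, 2, 3, 4, 5, 6, 7, 8, 9, 10, 11}
A = {1, 8, 9, 10}, B = {3, 4, 6, 10}
A ∩ B = {10}
(A ∩ B)' = U \ (A ∩ B) = {1, 2, 3, 4, 5, 6, 7, 8, 9, 11}
Verification via A' ∪ B': A' = {2, 3, 4, 5, 6, 7, 11}, B' = {1, 2, 5, 7, 8, 9, 11}
A' ∪ B' = {1, 2, 3, 4, 5, 6, 7, 8, 9, 11} ✓

{1, 2, 3, 4, 5, 6, 7, 8, 9, 11}


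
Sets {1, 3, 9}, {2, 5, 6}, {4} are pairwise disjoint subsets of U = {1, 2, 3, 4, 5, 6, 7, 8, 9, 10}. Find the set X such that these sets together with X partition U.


U = {1, 2, 3, 4, 5, 6, 7, 8, 9, 10}
Shown blocks: {1, 3, 9}, {2, 5, 6}, {4}
A partition's blocks are pairwise disjoint and cover U, so the missing block = U \ (union of shown blocks).
Union of shown blocks: {1, 2, 3, 4, 5, 6, 9}
Missing block = U \ (union) = {7, 8, 10}

{7, 8, 10}


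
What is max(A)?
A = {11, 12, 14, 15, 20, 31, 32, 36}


Set A = {11, 12, 14, 15, 20, 31, 32, 36}
Elements in ascending order: 11, 12, 14, 15, 20, 31, 32, 36
The largest element is 36.

36


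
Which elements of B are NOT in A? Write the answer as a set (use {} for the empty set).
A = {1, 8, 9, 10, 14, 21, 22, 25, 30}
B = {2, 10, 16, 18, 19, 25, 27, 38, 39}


Set A = {1, 8, 9, 10, 14, 21, 22, 25, 30}
Set B = {2, 10, 16, 18, 19, 25, 27, 38, 39}
Check each element of B against A:
2 ∉ A (include), 10 ∈ A, 16 ∉ A (include), 18 ∉ A (include), 19 ∉ A (include), 25 ∈ A, 27 ∉ A (include), 38 ∉ A (include), 39 ∉ A (include)
Elements of B not in A: {2, 16, 18, 19, 27, 38, 39}

{2, 16, 18, 19, 27, 38, 39}


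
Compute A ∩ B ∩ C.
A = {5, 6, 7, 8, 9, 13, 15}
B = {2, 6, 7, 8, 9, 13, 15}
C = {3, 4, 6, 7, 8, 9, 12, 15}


Set A = {5, 6, 7, 8, 9, 13, 15}
Set B = {2, 6, 7, 8, 9, 13, 15}
Set C = {3, 4, 6, 7, 8, 9, 12, 15}
First, A ∩ B = {6, 7, 8, 9, 13, 15}
Then, (A ∩ B) ∩ C = {6, 7, 8, 9, 15}

{6, 7, 8, 9, 15}


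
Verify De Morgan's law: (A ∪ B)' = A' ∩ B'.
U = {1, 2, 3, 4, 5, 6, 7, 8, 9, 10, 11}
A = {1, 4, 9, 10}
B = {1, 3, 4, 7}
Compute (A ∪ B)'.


U = {1, 2, 3, 4, 5, 6, 7, 8, 9, 10, 11}
A = {1, 4, 9, 10}, B = {1, 3, 4, 7}
A ∪ B = {1, 3, 4, 7, 9, 10}
(A ∪ B)' = U \ (A ∪ B) = {2, 5, 6, 8, 11}
Verification via A' ∩ B': A' = {2, 3, 5, 6, 7, 8, 11}, B' = {2, 5, 6, 8, 9, 10, 11}
A' ∩ B' = {2, 5, 6, 8, 11} ✓

{2, 5, 6, 8, 11}


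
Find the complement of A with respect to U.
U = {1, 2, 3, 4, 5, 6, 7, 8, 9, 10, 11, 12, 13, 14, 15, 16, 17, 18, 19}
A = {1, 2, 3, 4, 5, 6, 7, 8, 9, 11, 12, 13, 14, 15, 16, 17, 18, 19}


Universal set U = {1, 2, 3, 4, 5, 6, 7, 8, 9, 10, 11, 12, 13, 14, 15, 16, 17, 18, 19}
Set A = {1, 2, 3, 4, 5, 6, 7, 8, 9, 11, 12, 13, 14, 15, 16, 17, 18, 19}
A' = U \ A = elements in U but not in A
Checking each element of U:
1 (in A, exclude), 2 (in A, exclude), 3 (in A, exclude), 4 (in A, exclude), 5 (in A, exclude), 6 (in A, exclude), 7 (in A, exclude), 8 (in A, exclude), 9 (in A, exclude), 10 (not in A, include), 11 (in A, exclude), 12 (in A, exclude), 13 (in A, exclude), 14 (in A, exclude), 15 (in A, exclude), 16 (in A, exclude), 17 (in A, exclude), 18 (in A, exclude), 19 (in A, exclude)
A' = {10}

{10}


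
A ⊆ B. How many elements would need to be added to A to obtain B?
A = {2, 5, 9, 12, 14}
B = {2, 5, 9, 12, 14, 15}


Set A = {2, 5, 9, 12, 14}, |A| = 5
Set B = {2, 5, 9, 12, 14, 15}, |B| = 6
Since A ⊆ B: B \ A = {15}
|B| - |A| = 6 - 5 = 1

1


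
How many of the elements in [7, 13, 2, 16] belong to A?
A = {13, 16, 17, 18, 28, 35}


Set A = {13, 16, 17, 18, 28, 35}
Candidates: [7, 13, 2, 16]
Check each candidate:
7 ∉ A, 13 ∈ A, 2 ∉ A, 16 ∈ A
Count of candidates in A: 2

2


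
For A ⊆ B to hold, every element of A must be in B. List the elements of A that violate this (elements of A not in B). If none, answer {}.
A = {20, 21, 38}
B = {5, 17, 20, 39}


Set A = {20, 21, 38}
Set B = {5, 17, 20, 39}
Check each element of A against B:
20 ∈ B, 21 ∉ B (include), 38 ∉ B (include)
Elements of A not in B: {21, 38}

{21, 38}


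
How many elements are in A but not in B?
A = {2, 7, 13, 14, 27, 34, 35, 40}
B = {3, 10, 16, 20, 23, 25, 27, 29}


Set A = {2, 7, 13, 14, 27, 34, 35, 40}
Set B = {3, 10, 16, 20, 23, 25, 27, 29}
A \ B = {2, 7, 13, 14, 34, 35, 40}
|A \ B| = 7

7


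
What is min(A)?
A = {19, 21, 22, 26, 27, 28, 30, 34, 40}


Set A = {19, 21, 22, 26, 27, 28, 30, 34, 40}
Elements in ascending order: 19, 21, 22, 26, 27, 28, 30, 34, 40
The smallest element is 19.

19


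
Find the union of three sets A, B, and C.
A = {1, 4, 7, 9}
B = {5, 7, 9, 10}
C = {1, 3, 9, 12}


Set A = {1, 4, 7, 9}
Set B = {5, 7, 9, 10}
Set C = {1, 3, 9, 12}
First, A ∪ B = {1, 4, 5, 7, 9, 10}
Then, (A ∪ B) ∪ C = {1, 3, 4, 5, 7, 9, 10, 12}

{1, 3, 4, 5, 7, 9, 10, 12}


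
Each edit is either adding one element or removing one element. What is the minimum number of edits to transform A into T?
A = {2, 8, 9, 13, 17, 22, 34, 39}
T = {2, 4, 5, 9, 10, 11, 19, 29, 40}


Set A = {2, 8, 9, 13, 17, 22, 34, 39}
Set T = {2, 4, 5, 9, 10, 11, 19, 29, 40}
Elements to remove from A (in A, not in T): {8, 13, 17, 22, 34, 39} → 6 removals
Elements to add to A (in T, not in A): {4, 5, 10, 11, 19, 29, 40} → 7 additions
Total edits = 6 + 7 = 13

13


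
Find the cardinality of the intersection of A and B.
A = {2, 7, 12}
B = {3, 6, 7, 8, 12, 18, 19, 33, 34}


Set A = {2, 7, 12}
Set B = {3, 6, 7, 8, 12, 18, 19, 33, 34}
A ∩ B = {7, 12}
|A ∩ B| = 2

2


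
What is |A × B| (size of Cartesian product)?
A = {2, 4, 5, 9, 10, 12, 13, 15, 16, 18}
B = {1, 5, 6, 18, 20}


Set A = {2, 4, 5, 9, 10, 12, 13, 15, 16, 18} has 10 elements.
Set B = {1, 5, 6, 18, 20} has 5 elements.
|A × B| = |A| × |B| = 10 × 5 = 50

50


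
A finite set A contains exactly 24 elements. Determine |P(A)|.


The set has 24 elements.
The power set contains all possible subsets.
|P(A)| = 2^|A| = 2^24 = 16777216

16777216


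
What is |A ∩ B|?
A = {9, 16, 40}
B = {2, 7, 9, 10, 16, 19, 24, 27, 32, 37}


Set A = {9, 16, 40}
Set B = {2, 7, 9, 10, 16, 19, 24, 27, 32, 37}
A ∩ B = {9, 16}
|A ∩ B| = 2

2


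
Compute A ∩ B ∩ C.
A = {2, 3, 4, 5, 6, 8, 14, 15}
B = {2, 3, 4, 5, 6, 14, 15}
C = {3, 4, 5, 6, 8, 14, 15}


Set A = {2, 3, 4, 5, 6, 8, 14, 15}
Set B = {2, 3, 4, 5, 6, 14, 15}
Set C = {3, 4, 5, 6, 8, 14, 15}
First, A ∩ B = {2, 3, 4, 5, 6, 14, 15}
Then, (A ∩ B) ∩ C = {3, 4, 5, 6, 14, 15}

{3, 4, 5, 6, 14, 15}


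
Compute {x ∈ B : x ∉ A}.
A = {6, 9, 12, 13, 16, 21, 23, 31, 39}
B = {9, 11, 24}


Set A = {6, 9, 12, 13, 16, 21, 23, 31, 39}
Set B = {9, 11, 24}
Check each element of B against A:
9 ∈ A, 11 ∉ A (include), 24 ∉ A (include)
Elements of B not in A: {11, 24}

{11, 24}


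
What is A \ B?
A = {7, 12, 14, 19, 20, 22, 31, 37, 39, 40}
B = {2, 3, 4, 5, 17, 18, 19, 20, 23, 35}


Set A = {7, 12, 14, 19, 20, 22, 31, 37, 39, 40}
Set B = {2, 3, 4, 5, 17, 18, 19, 20, 23, 35}
A \ B includes elements in A that are not in B.
Check each element of A:
7 (not in B, keep), 12 (not in B, keep), 14 (not in B, keep), 19 (in B, remove), 20 (in B, remove), 22 (not in B, keep), 31 (not in B, keep), 37 (not in B, keep), 39 (not in B, keep), 40 (not in B, keep)
A \ B = {7, 12, 14, 22, 31, 37, 39, 40}

{7, 12, 14, 22, 31, 37, 39, 40}


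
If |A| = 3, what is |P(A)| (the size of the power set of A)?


The set has 3 elements.
The power set contains all possible subsets.
|P(A)| = 2^|A| = 2^3 = 8

8


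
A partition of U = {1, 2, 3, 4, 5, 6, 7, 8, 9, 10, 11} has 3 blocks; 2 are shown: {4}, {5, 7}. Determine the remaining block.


U = {1, 2, 3, 4, 5, 6, 7, 8, 9, 10, 11}
Shown blocks: {4}, {5, 7}
A partition's blocks are pairwise disjoint and cover U, so the missing block = U \ (union of shown blocks).
Union of shown blocks: {4, 5, 7}
Missing block = U \ (union) = {1, 2, 3, 6, 8, 9, 10, 11}

{1, 2, 3, 6, 8, 9, 10, 11}


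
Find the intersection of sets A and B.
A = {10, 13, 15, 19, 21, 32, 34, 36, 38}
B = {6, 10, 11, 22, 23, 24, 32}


Set A = {10, 13, 15, 19, 21, 32, 34, 36, 38}
Set B = {6, 10, 11, 22, 23, 24, 32}
A ∩ B includes only elements in both sets.
Check each element of A against B:
10 ✓, 13 ✗, 15 ✗, 19 ✗, 21 ✗, 32 ✓, 34 ✗, 36 ✗, 38 ✗
A ∩ B = {10, 32}

{10, 32}


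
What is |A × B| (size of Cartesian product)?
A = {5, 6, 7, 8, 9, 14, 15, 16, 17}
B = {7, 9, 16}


Set A = {5, 6, 7, 8, 9, 14, 15, 16, 17} has 9 elements.
Set B = {7, 9, 16} has 3 elements.
|A × B| = |A| × |B| = 9 × 3 = 27

27


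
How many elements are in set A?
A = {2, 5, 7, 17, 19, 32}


Set A = {2, 5, 7, 17, 19, 32}
Listing elements: 2, 5, 7, 17, 19, 32
Counting: 6 elements
|A| = 6

6


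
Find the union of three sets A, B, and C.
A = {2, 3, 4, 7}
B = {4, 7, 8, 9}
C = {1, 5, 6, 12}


Set A = {2, 3, 4, 7}
Set B = {4, 7, 8, 9}
Set C = {1, 5, 6, 12}
First, A ∪ B = {2, 3, 4, 7, 8, 9}
Then, (A ∪ B) ∪ C = {1, 2, 3, 4, 5, 6, 7, 8, 9, 12}

{1, 2, 3, 4, 5, 6, 7, 8, 9, 12}


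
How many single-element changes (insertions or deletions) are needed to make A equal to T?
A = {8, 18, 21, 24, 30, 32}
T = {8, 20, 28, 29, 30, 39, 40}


Set A = {8, 18, 21, 24, 30, 32}
Set T = {8, 20, 28, 29, 30, 39, 40}
Elements to remove from A (in A, not in T): {18, 21, 24, 32} → 4 removals
Elements to add to A (in T, not in A): {20, 28, 29, 39, 40} → 5 additions
Total edits = 4 + 5 = 9

9
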